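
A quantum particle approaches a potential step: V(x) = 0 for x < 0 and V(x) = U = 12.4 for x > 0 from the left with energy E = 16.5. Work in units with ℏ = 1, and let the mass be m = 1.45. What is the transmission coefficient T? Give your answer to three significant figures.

T = 0.888

On each side the TISE gives plane waves with k = √(2m(E − V))/ℏ: k₁ = √(2·1.45·16.5) = 6.917, k₂ = √(2·1.45·4.1) = 3.448.
Matching ψ and ψ′ at x = 0 gives r = (k₁ − k₂)/(k₁ + k₂), so R = r² = 0.1120 and T = 1 − R = 0.8880.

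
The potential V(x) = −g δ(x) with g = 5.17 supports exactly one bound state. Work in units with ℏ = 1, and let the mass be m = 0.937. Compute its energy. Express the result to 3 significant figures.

The bound state is ψ(x) = √κ e^{−κ|x|}. The derivative jump ψ'(0⁺) − ψ'(0⁻) = −(2mg/ℏ²)ψ(0) fixes κ = mg/ℏ² = 4.844.
Then E = −ℏ²κ²/(2m) = −mg²/(2ℏ²) = -12.52.

E = -12.5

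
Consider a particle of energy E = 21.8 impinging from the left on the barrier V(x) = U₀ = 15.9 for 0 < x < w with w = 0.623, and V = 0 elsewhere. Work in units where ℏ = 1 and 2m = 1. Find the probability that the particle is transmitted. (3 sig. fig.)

E > U₀: inside the barrier k₂ = √(2m(E − U₀))/ℏ = 2.429, k₂w = 1.513.
Matching at both interfaces gives T⁻¹ = 1 + U₀² sin²(k₂w) / [4E(E − U₀)] = 1.490, hence T = 0.671.

T = 0.671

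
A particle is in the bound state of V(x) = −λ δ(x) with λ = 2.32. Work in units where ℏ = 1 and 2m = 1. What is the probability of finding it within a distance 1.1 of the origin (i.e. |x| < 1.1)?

The normalised bound state is ψ = √κ e^{−κ|x|} with κ = mλ/ℏ² = 1.160.
P(|x| < d) = ∫_{−d}^{d} κ e^{−2κ|x|} dx = 1 − e^{−2κd} = 1 − e^{−2.552} = 0.9221.

P = 0.922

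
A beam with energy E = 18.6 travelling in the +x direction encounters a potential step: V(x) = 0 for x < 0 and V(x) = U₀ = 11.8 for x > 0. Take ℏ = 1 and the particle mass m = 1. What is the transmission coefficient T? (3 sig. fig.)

T = 0.939

The wavenumbers are k₁ = √(2mE)/ℏ = 6.099 on the left and k₂ = √(2m(E − U₀))/ℏ = 3.688 on the right.
Continuity of ψ and ψ′ at the step yields the reflection amplitude r = (k₁ − k₂)/(k₁ + k₂) = 0.2464; thus R = |r|² = 0.06071, T = 0.9393.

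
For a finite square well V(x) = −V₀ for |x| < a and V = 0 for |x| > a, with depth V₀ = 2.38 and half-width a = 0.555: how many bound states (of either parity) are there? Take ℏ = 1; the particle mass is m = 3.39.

N = 2

The dimensionless depth is z₀ = a√(2mV₀)/ℏ = 0.555 × √(16.14) = 2.229.
A new bound state (alternating even/odd) appears each time z₀ passes a multiple of π/2, so N = ⌊2z₀/π⌋ + 1 = ⌊1.419⌋ + 1 = 2.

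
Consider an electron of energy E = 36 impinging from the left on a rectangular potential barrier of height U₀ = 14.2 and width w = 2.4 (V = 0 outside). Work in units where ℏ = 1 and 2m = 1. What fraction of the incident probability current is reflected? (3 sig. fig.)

Above the barrier the interior wavenumber is k₂ = √(2m(E − U₀))/ℏ = 4.669, giving phase k₂w = 11.21.
Matching at both interfaces gives T⁻¹ = 1 + U₀² sin²(k₂w) / [4E(E − U₀)] = 1.061, hence T = 0.942.
R = 1 − T = 0.0579.

R = 0.0579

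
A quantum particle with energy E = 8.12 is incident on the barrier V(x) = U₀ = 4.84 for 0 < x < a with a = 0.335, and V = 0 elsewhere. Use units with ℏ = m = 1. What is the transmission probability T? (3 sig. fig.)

T = 0.888

Above the barrier the interior wavenumber is k₂ = √(2m(E − U₀))/ℏ = 2.561, giving phase k₂a = 0.8580.
Matching at both interfaces gives T⁻¹ = 1 + U₀² sin²(k₂a) / [4E(E − U₀)] = 1.126, hence T = 0.888.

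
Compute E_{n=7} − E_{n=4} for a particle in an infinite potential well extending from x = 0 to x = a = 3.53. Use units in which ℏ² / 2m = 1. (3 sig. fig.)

E_n = n²π²ℏ²/(2ma²), so ΔE = (7² − 4²) π²ℏ²/(2ma²).
ΔE = 33 × π² / (2 × 0.5 × 3.53²) = 26.14.

ΔE = 26.1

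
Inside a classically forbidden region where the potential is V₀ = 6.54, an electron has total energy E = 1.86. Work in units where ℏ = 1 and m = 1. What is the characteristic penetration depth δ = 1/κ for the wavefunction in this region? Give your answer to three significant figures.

δ = 0.327

Since E < V₀ the TISE in this region is ψ'' = κ²ψ with κ = √(2m(V₀ − E))/ℏ.
κ = √(2 × 1 × 4.68) = 3.059. The penetration depth is δ = 1/κ = 0.327.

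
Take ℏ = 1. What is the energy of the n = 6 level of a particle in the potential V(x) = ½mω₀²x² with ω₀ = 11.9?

E = 77.4

Using E_n = (n + ½)ℏω₀: E_6 = 6.5 × 11.9 = 77.35.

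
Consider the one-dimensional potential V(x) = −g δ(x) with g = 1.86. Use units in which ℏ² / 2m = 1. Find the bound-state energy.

E = -0.865

The bound state is ψ(x) = √κ e^{−κ|x|}. The derivative jump ψ'(0⁺) − ψ'(0⁻) = −(2mg/ℏ²)ψ(0) fixes κ = mg/ℏ² = 0.9300.
Then E = −ℏ²κ²/(2m) = −mg²/(2ℏ²) = -0.8649.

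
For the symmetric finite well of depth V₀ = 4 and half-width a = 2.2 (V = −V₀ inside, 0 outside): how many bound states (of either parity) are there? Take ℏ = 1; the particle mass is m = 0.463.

N = 3

The dimensionless depth is z₀ = a√(2mV₀)/ℏ = 2.2 × √(3.704) = 4.234.
The even/odd transcendental equations gain one root per π/2 in z₀, giving N = 1 + ⌊2z₀/π⌋ = 1 + ⌊2.695⌋ = 3.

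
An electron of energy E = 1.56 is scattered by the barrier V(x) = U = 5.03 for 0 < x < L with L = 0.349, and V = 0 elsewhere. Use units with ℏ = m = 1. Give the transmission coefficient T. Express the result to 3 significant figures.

T = 0.435

Since E < U the interior solution is evanescent with decay constant κ = √(2m(U − E))/ℏ = 2.634.
κL = 0.9194, sinh(κL) = 1.055.
The exact tunnelling result is T⁻¹ = 1 + U² sinh²(κL) / [4E(U − E)] = 2.299, so T = 0.435.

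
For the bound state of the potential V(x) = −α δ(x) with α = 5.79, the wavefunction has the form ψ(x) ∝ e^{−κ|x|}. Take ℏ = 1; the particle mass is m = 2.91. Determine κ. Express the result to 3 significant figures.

Integrate −(ℏ²/2m)ψ'' − αδ(x)ψ = Eψ from −ε to +ε: the ψ'' term gives ψ'(0⁺) − ψ'(0⁻) and the δ term gives −(2mα/ℏ²)ψ(0).
With ψ ∝ e^{−κ|x|} this yields −2κ = −2mα/ℏ², so κ = mα/ℏ² = 16.85.

κ = 16.8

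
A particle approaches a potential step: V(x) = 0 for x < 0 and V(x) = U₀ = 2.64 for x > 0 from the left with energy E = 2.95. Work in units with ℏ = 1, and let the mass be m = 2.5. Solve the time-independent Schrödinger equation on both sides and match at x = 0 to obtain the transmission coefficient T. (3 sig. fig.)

The wavenumbers are k₁ = √(2mE)/ℏ = 3.841 on the left and k₂ = √(2m(E − U₀))/ℏ = 1.245 on the right.
Matching ψ and ψ′ at x = 0 gives r = (k₁ − k₂)/(k₁ + k₂), so R = r² = 0.2605 and T = 1 − R = 0.7395.

T = 0.740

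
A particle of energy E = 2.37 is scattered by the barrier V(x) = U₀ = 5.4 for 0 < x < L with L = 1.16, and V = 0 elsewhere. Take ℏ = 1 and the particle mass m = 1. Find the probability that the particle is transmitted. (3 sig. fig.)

Since E < U₀ the interior solution is evanescent with decay constant κ = √(2m(U₀ − E))/ℏ = 2.462.
κL = 2.856, sinh(κL) = 8.663.
Matching ψ, ψ′ at both faces gives T = [1 + U₀² sinh²(κL) / (4E(U₀ − E))]⁻¹ = 1/77.19 = 0.0130.

T = 0.0130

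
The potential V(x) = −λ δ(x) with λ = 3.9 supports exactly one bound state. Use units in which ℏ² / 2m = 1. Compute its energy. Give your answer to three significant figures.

E = -3.80

For x ≠ 0 the bound state is ψ ∝ e^{−κ|x|}; integrating the TISE across the delta gives the cusp condition 2κ = 2mλ/ℏ², so κ = 1.950.
Then E = −ℏ²κ²/(2m) = −mλ²/(2ℏ²) = -3.803.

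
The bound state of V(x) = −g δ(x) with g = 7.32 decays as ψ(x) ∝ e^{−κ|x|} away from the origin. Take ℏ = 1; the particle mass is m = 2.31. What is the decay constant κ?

Integrate −(ℏ²/2m)ψ'' − gδ(x)ψ = Eψ from −ε to +ε: the ψ'' term gives ψ'(0⁺) − ψ'(0⁻) and the δ term gives −(2mg/ℏ²)ψ(0).
With ψ ∝ e^{−κ|x|} this yields −2κ = −2mg/ℏ², so κ = mg/ℏ² = 16.91.

κ = 16.9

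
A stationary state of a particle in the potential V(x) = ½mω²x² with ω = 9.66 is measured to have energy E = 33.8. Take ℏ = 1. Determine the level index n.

Invert E_n = (n + ½)ℏω: n = E/ℏω − ½ = 2.999, so n = 3.

n = 3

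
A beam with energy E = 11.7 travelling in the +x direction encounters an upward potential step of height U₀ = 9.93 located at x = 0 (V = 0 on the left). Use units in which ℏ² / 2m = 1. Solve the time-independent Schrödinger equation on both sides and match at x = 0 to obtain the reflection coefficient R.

On each side the TISE gives plane waves with k = √(2m(E − V))/ℏ: k₁ = √(2·½·11.7) = 3.421, k₂ = √(2·½·1.77) = 1.330.
Matching ψ and ψ′ at x = 0 gives r = (k₁ − k₂)/(k₁ + k₂), so R = r² = 0.1935 and T = 1 − R = 0.8065.

R = 0.194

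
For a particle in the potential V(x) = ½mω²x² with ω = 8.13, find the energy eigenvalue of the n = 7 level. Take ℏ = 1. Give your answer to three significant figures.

E = 61.0

Using E_n = (n + ½)ℏω: E_7 = 7.5 × 8.13 = 60.98.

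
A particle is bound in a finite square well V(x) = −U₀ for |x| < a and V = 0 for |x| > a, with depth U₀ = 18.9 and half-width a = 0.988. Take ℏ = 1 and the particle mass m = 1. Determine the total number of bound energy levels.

The dimensionless depth is z₀ = a√(2mU₀)/ℏ = 0.988 × √(37.80) = 6.074.
The even/odd transcendental equations gain one root per π/2 in z₀, giving N = 1 + ⌊2z₀/π⌋ = 1 + ⌊3.867⌋ = 4.

N = 4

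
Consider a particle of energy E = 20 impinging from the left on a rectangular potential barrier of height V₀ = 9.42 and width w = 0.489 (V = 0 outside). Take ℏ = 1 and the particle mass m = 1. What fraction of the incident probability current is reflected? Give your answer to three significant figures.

R = 0.0597

E > V₀: inside the barrier k₂ = √(2m(E − V₀))/ℏ = 4.600, k₂w = 2.249.
Matching at both interfaces gives T⁻¹ = 1 + V₀² sin²(k₂w) / [4E(E − V₀)] = 1.064, hence T = 0.940.
R = 1 − T = 0.0597.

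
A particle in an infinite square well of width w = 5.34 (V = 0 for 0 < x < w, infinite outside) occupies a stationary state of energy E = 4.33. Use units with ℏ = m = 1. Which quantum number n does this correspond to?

From E_n = n²π²ℏ²/(2mw²) invert to n = √(2mw²E)/(πℏ).
n = (5.34/π) × √(2 × 1 × 4.33) = 5.002 → n = 5.

n = 5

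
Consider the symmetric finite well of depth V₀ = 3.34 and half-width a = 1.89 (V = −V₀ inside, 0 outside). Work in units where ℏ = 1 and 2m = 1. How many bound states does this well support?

N = 3

The dimensionless depth is z₀ = a√(2mV₀)/ℏ = 1.89 × √(3.340) = 3.454.
The even/odd transcendental equations gain one root per π/2 in z₀, giving N = 1 + ⌊2z₀/π⌋ = 1 + ⌊2.199⌋ = 3.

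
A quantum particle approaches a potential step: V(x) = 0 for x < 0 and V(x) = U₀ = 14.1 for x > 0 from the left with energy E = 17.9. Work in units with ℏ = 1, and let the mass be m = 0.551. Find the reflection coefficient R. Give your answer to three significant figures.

The wavenumbers are k₁ = √(2mE)/ℏ = 4.441 on the left and k₂ = √(2m(E − U₀))/ℏ = 2.046 on the right.
Matching ψ and ψ′ at x = 0 gives r = (k₁ − k₂)/(k₁ + k₂), so R = r² = 0.1363 and T = 1 − R = 0.8637.

R = 0.136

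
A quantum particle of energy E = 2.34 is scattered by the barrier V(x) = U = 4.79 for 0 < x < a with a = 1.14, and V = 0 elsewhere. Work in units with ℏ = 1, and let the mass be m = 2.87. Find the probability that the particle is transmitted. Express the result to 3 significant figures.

T = 0.000773

Since E < U the interior solution is evanescent with decay constant κ = √(2m(U − E))/ℏ = 3.750.
κa = 4.275, sinh(κa) = 35.94.
The exact tunnelling result is T⁻¹ = 1 + U² sinh²(κa) / [4E(U − E)] = 1293, so T = 0.000773.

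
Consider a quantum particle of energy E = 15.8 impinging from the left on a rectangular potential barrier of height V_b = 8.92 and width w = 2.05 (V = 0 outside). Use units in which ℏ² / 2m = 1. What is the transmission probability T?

T = 0.898

E > V_b: inside the barrier k₂ = √(2m(E − V_b))/ℏ = 2.623, k₂w = 5.377.
Matching at both interfaces gives T⁻¹ = 1 + V_b² sin²(k₂w) / [4E(E − V_b)] = 1.113, hence T = 0.898.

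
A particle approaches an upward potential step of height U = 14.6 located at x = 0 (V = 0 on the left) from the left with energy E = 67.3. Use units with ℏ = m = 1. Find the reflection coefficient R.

R = 0.00373

On each side the TISE gives plane waves with k = √(2m(E − V))/ℏ: k₁ = √(2·1·67.3) = 11.60, k₂ = √(2·1·52.7) = 10.27.
Continuity of ψ and ψ′ at the step yields the reflection amplitude r = (k₁ − k₂)/(k₁ + k₂) = 0.06106; thus R = |r|² = 0.003728, T = 0.9963.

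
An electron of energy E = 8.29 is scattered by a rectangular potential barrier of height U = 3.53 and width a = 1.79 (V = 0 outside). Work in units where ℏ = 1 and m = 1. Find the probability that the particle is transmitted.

E > U: inside the barrier k₂ = √(2m(E − U))/ℏ = 3.085, k₂a = 5.523.
T = [1 + U² sin²(k₂a) / (4E(E − U))]⁻¹ = 1/1.037 = 0.964.

T = 0.964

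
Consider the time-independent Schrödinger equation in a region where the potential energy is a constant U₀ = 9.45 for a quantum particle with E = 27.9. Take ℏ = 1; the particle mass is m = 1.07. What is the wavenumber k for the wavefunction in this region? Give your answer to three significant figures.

k = 6.28

With E > U₀ the solution is oscillatory, ψ ∝ e^{±ikx} with k = √(2m(E − U₀))/ℏ.
k = √(2 × 1.07 × 18.45) = 6.284.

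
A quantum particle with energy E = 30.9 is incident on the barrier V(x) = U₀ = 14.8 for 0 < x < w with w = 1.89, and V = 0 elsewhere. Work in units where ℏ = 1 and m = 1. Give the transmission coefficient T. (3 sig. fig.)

T = 0.907

E > U₀: inside the barrier k₂ = √(2m(E − U₀))/ℏ = 5.675, k₂w = 10.72.
Matching at both interfaces gives T⁻¹ = 1 + U₀² sin²(k₂w) / [4E(E − U₀)] = 1.102, hence T = 0.907.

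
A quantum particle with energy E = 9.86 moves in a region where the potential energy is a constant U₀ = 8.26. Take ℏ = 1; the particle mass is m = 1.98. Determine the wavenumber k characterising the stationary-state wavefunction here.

k = 2.52

With E > U₀ the solution is oscillatory, ψ ∝ e^{±ikx} with k = √(2m(E − U₀))/ℏ.
k = √(2 × 1.98 × 1.6) = 2.517.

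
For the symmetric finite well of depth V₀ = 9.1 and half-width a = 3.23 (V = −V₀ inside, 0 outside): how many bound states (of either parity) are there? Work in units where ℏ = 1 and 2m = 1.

Define the well-strength parameter z₀ = (a/ℏ)√(2mV₀) = 3.23 × √(2·0.5·9.1) = 9.744.
The even/odd transcendental equations gain one root per π/2 in z₀, giving N = 1 + ⌊2z₀/π⌋ = 1 + ⌊6.203⌋ = 7.

N = 7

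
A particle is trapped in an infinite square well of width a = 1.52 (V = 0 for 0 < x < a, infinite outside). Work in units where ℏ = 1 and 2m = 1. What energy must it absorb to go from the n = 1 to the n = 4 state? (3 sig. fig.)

ΔE = 64.1

E_n = n²π²ℏ²/(2ma²), so ΔE = (4² − 1²) π²ℏ²/(2ma²).
ΔE = 15 × π² / (2 × 0.5 × 1.52²) = 64.08.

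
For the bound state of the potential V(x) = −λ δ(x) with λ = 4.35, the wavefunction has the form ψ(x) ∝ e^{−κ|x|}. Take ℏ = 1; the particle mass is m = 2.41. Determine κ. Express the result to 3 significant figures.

κ = 10.5

Integrate −(ℏ²/2m)ψ'' − λδ(x)ψ = Eψ from −ε to +ε: the ψ'' term gives ψ'(0⁺) − ψ'(0⁻) and the δ term gives −(2mλ/ℏ²)ψ(0).
With ψ ∝ e^{−κ|x|} this yields −2κ = −2mλ/ℏ², so κ = mλ/ℏ² = 10.48.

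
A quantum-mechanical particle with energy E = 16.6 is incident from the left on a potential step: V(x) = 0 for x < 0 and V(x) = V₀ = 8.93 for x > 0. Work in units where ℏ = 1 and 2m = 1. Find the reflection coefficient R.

On each side the TISE gives plane waves with k = √(2m(E − V))/ℏ: k₁ = √(2·½·16.6) = 4.074, k₂ = √(2·½·7.67) = 2.769.
Matching ψ and ψ′ at x = 0 gives r = (k₁ − k₂)/(k₁ + k₂), so R = r² = 0.03635 and T = 1 − R = 0.9636.

R = 0.0364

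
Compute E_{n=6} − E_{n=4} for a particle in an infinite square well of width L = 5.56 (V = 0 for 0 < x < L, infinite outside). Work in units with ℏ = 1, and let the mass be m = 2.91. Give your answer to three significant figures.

ΔE = 1.10

E_n = n²π²ℏ²/(2mL²), so ΔE = (6² − 4²) π²ℏ²/(2mL²).
ΔE = 20 × π² / (2 × 2.91 × 5.56²) = 1.097.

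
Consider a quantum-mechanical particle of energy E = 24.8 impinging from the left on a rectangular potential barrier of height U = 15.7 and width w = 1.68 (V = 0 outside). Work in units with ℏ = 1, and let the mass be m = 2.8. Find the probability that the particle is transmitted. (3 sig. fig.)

T = 0.926

Above the barrier the interior wavenumber is k₂ = √(2m(E − U))/ℏ = 7.139, giving phase k₂w = 11.99.
Matching at both interfaces gives T⁻¹ = 1 + U² sin²(k₂w) / [4E(E − U)] = 1.080, hence T = 0.926.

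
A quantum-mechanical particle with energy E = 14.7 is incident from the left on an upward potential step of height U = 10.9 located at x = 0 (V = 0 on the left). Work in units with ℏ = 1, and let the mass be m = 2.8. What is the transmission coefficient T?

T = 0.894

The wavenumbers are k₁ = √(2mE)/ℏ = 9.073 on the left and k₂ = √(2m(E − U))/ℏ = 4.613 on the right.
Continuity of ψ and ψ′ at the step yields the reflection amplitude r = (k₁ − k₂)/(k₁ + k₂) = 0.3259; thus R = |r|² = 0.1062, T = 0.8938.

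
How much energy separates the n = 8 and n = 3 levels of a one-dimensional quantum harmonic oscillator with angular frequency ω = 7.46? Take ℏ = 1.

E_n = ℏω(n + ½), so ΔE = (8 − 3) ℏω = 5 × 7.46 = 37.30.

ΔE = 37.3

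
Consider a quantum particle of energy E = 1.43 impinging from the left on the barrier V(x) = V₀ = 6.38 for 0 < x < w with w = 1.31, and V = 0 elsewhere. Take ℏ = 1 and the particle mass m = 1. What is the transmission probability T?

T = 0.000731

Since E < V₀ the interior solution is evanescent with decay constant κ = √(2m(V₀ − E))/ℏ = 3.146.
κw = 4.122, sinh(κw) = 30.83.
The exact tunnelling result is T⁻¹ = 1 + V₀² sinh²(κw) / [4E(V₀ − E)] = 1367, so T = 0.000731.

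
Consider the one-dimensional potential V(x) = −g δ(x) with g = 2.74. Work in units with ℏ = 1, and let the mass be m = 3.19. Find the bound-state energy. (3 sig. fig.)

For x ≠ 0 the bound state is ψ ∝ e^{−κ|x|}; integrating the TISE across the delta gives the cusp condition 2κ = 2mg/ℏ², so κ = 8.741.
Then E = −ℏ²κ²/(2m) = −mg²/(2ℏ²) = -11.97.

E = -12.0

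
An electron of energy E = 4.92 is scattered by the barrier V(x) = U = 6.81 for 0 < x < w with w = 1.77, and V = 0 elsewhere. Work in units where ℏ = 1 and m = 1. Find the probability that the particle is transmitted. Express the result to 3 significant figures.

Since E < U the interior solution is evanescent with decay constant κ = √(2m(U − E))/ℏ = 1.944.
κw = 3.441, sinh(κw) = 15.60.
Matching ψ, ψ′ at both faces gives T = [1 + U² sinh²(κw) / (4E(U − E))]⁻¹ = 1/304.3 = 0.00329.

T = 0.00329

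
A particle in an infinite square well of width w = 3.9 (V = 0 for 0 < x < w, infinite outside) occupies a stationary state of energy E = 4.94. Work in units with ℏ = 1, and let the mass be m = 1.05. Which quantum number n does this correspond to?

For an infinite well E_n = n²π²ℏ²/(2mw²), so n = (w/πℏ)√(2mE).
n = (3.9/π) × √(2 × 1.05 × 4.94) = 3.998 → n = 4.

n = 4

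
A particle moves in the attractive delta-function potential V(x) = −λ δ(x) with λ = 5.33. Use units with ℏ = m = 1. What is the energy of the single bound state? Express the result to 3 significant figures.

E = -14.2

For x ≠ 0 the bound state is ψ ∝ e^{−κ|x|}; integrating the TISE across the delta gives the cusp condition 2κ = 2mλ/ℏ², so κ = 5.330.
Then E = −ℏ²κ²/(2m) = −mλ²/(2ℏ²) = -14.20.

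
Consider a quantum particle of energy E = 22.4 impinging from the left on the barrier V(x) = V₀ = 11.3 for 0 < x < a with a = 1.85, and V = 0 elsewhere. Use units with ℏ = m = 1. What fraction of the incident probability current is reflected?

R = 0.0515

E > V₀: inside the barrier k₂ = √(2m(E − V₀))/ℏ = 4.712, k₂a = 8.717.
Matching at both interfaces gives T⁻¹ = 1 + V₀² sin²(k₂a) / [4E(E − V₀)] = 1.054, hence T = 0.948.
R = 1 − T = 0.0515.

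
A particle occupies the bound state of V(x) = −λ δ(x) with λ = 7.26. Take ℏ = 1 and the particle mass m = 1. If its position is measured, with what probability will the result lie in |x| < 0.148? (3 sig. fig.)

The normalised bound state is ψ = √κ e^{−κ|x|} with κ = mλ/ℏ² = 7.260.
P(|x| < d) = ∫_{−d}^{d} κ e^{−2κ|x|} dx = 1 − e^{−2κd} = 1 − e^{−2.149} = 0.8834.

P = 0.883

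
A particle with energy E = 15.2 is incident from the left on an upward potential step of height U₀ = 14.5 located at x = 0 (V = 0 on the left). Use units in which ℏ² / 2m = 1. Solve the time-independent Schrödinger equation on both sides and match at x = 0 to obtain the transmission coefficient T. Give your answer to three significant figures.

T = 0.582

The wavenumbers are k₁ = √(2mE)/ℏ = 3.899 on the left and k₂ = √(2m(E − U₀))/ℏ = 0.8367 on the right.
Continuity of ψ and ψ′ at the step yields the reflection amplitude r = (k₁ − k₂)/(k₁ + k₂) = 0.6466; thus R = |r|² = 0.4181, T = 0.5819.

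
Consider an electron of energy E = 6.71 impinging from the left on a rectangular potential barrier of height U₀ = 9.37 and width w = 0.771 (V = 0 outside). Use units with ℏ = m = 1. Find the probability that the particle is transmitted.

Since E < U₀ the interior solution is evanescent with decay constant κ = √(2m(U₀ − E))/ℏ = 2.307.
κw = 1.778, sinh(κw) = 2.875.
Matching ψ, ψ′ at both faces gives T = [1 + U₀² sinh²(κw) / (4E(U₀ − E))]⁻¹ = 1/11.17 = 0.0895.

T = 0.0895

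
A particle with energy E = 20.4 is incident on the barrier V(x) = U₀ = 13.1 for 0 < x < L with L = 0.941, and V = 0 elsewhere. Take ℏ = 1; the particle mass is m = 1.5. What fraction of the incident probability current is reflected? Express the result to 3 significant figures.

R = 0.207

Above the barrier the interior wavenumber is k₂ = √(2m(E − U₀))/ℏ = 4.680, giving phase k₂L = 4.404.
Matching at both interfaces gives T⁻¹ = 1 + U₀² sin²(k₂L) / [4E(E − U₀)] = 1.261, hence T = 0.793.
R = 1 − T = 0.207.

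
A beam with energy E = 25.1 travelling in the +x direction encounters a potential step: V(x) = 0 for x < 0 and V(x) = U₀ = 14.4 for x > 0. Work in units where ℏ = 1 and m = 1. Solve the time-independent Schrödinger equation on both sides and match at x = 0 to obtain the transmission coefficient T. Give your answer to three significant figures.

T = 0.956

The wavenumbers are k₁ = √(2mE)/ℏ = 7.085 on the left and k₂ = √(2m(E − U₀))/ℏ = 4.626 on the right.
Continuity of ψ and ψ′ at the step yields the reflection amplitude r = (k₁ − k₂)/(k₁ + k₂) = 0.2100; thus R = |r|² = 0.04409, T = 0.9559.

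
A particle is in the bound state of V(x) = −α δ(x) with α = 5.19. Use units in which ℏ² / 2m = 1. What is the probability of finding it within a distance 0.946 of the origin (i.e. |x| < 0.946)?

P = 0.993

The normalised bound state is ψ = √κ e^{−κ|x|} with κ = mα/ℏ² = 2.595.
P(|x| < d) = ∫_{−d}^{d} κ e^{−2κ|x|} dx = 1 − e^{−2κd} = 1 − e^{−4.910} = 0.9926.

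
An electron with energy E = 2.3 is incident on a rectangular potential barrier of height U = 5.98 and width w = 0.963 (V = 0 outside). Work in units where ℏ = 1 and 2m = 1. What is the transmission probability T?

T = 0.0901

E < U: inside the barrier ψ ∝ e^{±κx} with κ = √(2m(U − E))/ℏ = 1.918.
κw = 1.847, sinh(κw) = 3.093.
Matching ψ, ψ′ at both faces gives T = [1 + U² sinh²(κw) / (4E(U − E))]⁻¹ = 1/11.10 = 0.0901.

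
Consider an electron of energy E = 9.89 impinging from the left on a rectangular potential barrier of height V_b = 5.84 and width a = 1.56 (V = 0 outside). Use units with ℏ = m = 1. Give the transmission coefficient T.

T = 0.835

Above the barrier the interior wavenumber is k₂ = √(2m(E − V_b))/ℏ = 2.846, giving phase k₂a = 4.440.
T = [1 + V_b² sin²(k₂a) / (4E(E − V_b))]⁻¹ = 1/1.197 = 0.835.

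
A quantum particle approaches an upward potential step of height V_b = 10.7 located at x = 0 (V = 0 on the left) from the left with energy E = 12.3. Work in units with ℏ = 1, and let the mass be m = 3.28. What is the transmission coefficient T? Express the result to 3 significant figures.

The wavenumbers are k₁ = √(2mE)/ℏ = 8.983 on the left and k₂ = √(2m(E − V_b))/ℏ = 3.240 on the right.
Matching ψ and ψ′ at x = 0 gives r = (k₁ − k₂)/(k₁ + k₂), so R = r² = 0.2208 and T = 1 − R = 0.7792.

T = 0.779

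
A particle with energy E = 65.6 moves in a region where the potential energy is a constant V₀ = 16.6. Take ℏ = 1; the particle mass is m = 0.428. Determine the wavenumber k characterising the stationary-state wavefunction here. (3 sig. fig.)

k = 6.48

With E > V₀ the solution is oscillatory, ψ ∝ e^{±ikx} with k = √(2m(E − V₀))/ℏ.
k = √(2 × 0.428 × 49) = 6.476.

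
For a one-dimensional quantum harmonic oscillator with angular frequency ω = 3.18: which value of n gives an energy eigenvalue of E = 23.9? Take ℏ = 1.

n = 7

E_n = ℏω(n + ½) ⇒ n = E/(ℏω) − ½ = 23.9/3.18 − 0.5 = 7.016 → n = 7.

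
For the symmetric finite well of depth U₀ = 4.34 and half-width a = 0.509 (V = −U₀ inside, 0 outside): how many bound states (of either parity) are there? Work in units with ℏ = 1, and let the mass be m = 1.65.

The dimensionless depth is z₀ = a√(2mU₀)/ℏ = 0.509 × √(14.32) = 1.926.
A new bound state (alternating even/odd) appears each time z₀ passes a multiple of π/2, so N = ⌊2z₀/π⌋ + 1 = ⌊1.226⌋ + 1 = 2.

N = 2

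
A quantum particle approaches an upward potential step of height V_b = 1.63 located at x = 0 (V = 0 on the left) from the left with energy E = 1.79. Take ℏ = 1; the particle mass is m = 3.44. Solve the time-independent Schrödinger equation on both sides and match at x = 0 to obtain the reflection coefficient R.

On each side the TISE gives plane waves with k = √(2m(E − V))/ℏ: k₁ = √(2·3.44·1.79) = 3.509, k₂ = √(2·3.44·0.16) = 1.049.
Matching ψ and ψ′ at x = 0 gives r = (k₁ − k₂)/(k₁ + k₂), so R = r² = 0.2913 and T = 1 − R = 0.7087.

R = 0.291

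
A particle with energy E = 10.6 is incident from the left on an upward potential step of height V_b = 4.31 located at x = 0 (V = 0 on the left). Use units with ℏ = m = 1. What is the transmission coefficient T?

The wavenumbers are k₁ = √(2mE)/ℏ = 4.604 on the left and k₂ = √(2m(E − V_b))/ℏ = 3.547 on the right.
Continuity of ψ and ψ′ at the step yields the reflection amplitude r = (k₁ − k₂)/(k₁ + k₂) = 0.1297; thus R = |r|² = 0.01683, T = 0.9832.

T = 0.983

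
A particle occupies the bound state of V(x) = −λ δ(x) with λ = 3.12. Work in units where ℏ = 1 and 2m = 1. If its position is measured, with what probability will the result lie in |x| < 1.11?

P = 0.969

The normalised bound state is ψ = √κ e^{−κ|x|} with κ = mλ/ℏ² = 1.560.
P(|x| < d) = ∫_{−d}^{d} κ e^{−2κ|x|} dx = 1 − e^{−2κd} = 1 − e^{−3.463} = 0.9687.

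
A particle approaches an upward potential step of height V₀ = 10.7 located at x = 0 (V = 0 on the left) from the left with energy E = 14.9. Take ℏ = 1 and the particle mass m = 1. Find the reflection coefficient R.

R = 0.0939

The wavenumbers are k₁ = √(2mE)/ℏ = 5.459 on the left and k₂ = √(2m(E − V₀))/ℏ = 2.898 on the right.
Continuity of ψ and ψ′ at the step yields the reflection amplitude r = (k₁ − k₂)/(k₁ + k₂) = 0.3064; thus R = |r|² = 0.09388, T = 0.9061.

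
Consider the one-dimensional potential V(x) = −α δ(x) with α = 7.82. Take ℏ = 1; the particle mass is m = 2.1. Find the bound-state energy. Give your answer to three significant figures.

The bound state is ψ(x) = √κ e^{−κ|x|}. The derivative jump ψ'(0⁺) − ψ'(0⁻) = −(2mα/ℏ²)ψ(0) fixes κ = mα/ℏ² = 16.42.
Then E = −ℏ²κ²/(2m) = −mα²/(2ℏ²) = -64.21.

E = -64.2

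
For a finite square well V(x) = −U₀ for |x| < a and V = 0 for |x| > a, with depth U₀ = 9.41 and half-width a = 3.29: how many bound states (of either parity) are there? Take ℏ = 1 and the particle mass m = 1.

N = 10

The dimensionless depth is z₀ = a√(2mU₀)/ℏ = 3.29 × √(18.82) = 14.27.
The even/odd transcendental equations gain one root per π/2 in z₀, giving N = 1 + ⌊2z₀/π⌋ = 1 + ⌊9.086⌋ = 10.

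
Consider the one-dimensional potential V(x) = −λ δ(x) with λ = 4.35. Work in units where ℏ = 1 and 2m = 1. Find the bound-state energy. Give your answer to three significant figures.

The bound state is ψ(x) = √κ e^{−κ|x|}. The derivative jump ψ'(0⁺) − ψ'(0⁻) = −(2mλ/ℏ²)ψ(0) fixes κ = mλ/ℏ² = 2.175.
Then E = −ℏ²κ²/(2m) = −mλ²/(2ℏ²) = -4.731.

E = -4.73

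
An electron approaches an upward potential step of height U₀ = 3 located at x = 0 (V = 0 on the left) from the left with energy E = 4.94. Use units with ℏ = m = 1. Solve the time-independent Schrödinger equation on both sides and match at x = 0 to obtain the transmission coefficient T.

On each side the TISE gives plane waves with k = √(2m(E − V))/ℏ: k₁ = √(2·1·4.94) = 3.143, k₂ = √(2·1·1.94) = 1.970.
Matching ψ and ψ′ at x = 0 gives r = (k₁ − k₂)/(k₁ + k₂), so R = r² = 0.05267 and T = 1 − R = 0.9473.

T = 0.947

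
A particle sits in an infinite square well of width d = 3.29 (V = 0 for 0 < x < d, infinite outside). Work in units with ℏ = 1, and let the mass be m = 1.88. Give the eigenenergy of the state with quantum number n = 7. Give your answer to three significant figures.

E = 11.9

The infinite-well eigenfunctions ψ_n = √(2/d) sin(nπx/d) vanish at both walls, giving E_n = n²π²ℏ²/(2md²).
E_7 = 7² × π² / (2 × 1.88 × 3.29²) = 11.88.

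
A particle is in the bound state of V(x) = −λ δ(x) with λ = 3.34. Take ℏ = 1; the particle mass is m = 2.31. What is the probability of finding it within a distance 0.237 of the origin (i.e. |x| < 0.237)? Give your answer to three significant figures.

P = 0.974

The normalised bound state is ψ = √κ e^{−κ|x|} with κ = mλ/ℏ² = 7.715.
P(|x| < d) = ∫_{−d}^{d} κ e^{−2κ|x|} dx = 1 − e^{−2κd} = 1 − e^{−3.657} = 0.9742.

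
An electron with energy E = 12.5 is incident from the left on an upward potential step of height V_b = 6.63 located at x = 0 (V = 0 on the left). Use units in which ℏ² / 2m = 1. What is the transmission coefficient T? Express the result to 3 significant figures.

T = 0.965

On each side the TISE gives plane waves with k = √(2m(E − V))/ℏ: k₁ = √(2·½·12.5) = 3.536, k₂ = √(2·½·5.87) = 2.423.
Matching ψ and ψ′ at x = 0 gives r = (k₁ − k₂)/(k₁ + k₂), so R = r² = 0.03488 and T = 1 − R = 0.9651.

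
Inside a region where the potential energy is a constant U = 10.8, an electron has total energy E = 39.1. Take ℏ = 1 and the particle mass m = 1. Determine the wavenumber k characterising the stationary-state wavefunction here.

k = 7.52

With E > U the solution is oscillatory, ψ ∝ e^{±ikx} with k = √(2m(E − U))/ℏ.
k = √(2 × 1 × 28.3) = 7.523.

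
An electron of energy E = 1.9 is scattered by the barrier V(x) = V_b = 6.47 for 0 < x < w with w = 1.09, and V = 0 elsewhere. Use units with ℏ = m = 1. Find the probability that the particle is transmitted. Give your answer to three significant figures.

Since E < V_b the interior solution is evanescent with decay constant κ = √(2m(V_b − E))/ℏ = 3.023.
κw = 3.295, sinh(κw) = 13.47.
The exact tunnelling result is T⁻¹ = 1 + V_b² sinh²(κw) / [4E(V_b − E)] = 219.8, so T = 0.00455.

T = 0.00455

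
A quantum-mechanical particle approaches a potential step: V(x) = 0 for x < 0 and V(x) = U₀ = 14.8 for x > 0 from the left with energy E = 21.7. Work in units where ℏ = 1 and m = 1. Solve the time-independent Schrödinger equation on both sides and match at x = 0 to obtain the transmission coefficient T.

T = 0.922

The wavenumbers are k₁ = √(2mE)/ℏ = 6.588 on the left and k₂ = √(2m(E − U₀))/ℏ = 3.715 on the right.
Matching ψ and ψ′ at x = 0 gives r = (k₁ − k₂)/(k₁ + k₂), so R = r² = 0.07776 and T = 1 − R = 0.9222.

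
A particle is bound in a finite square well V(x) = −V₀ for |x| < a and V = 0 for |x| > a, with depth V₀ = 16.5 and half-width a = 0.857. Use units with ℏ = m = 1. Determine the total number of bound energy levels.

N = 4

Define the well-strength parameter z₀ = (a/ℏ)√(2mV₀) = 0.857 × √(2·1·16.5) = 4.923.
The even/odd transcendental equations gain one root per π/2 in z₀, giving N = 1 + ⌊2z₀/π⌋ = 1 + ⌊3.134⌋ = 4.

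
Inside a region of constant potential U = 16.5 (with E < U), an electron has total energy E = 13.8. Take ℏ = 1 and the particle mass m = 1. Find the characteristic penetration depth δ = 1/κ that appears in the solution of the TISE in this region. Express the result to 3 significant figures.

δ = 0.430

Since E < U the TISE in this region is ψ'' = κ²ψ with κ = √(2m(U − E))/ℏ.
κ = √(2 × 1 × 2.7) = 2.324. The penetration depth is δ = 1/κ = 0.430.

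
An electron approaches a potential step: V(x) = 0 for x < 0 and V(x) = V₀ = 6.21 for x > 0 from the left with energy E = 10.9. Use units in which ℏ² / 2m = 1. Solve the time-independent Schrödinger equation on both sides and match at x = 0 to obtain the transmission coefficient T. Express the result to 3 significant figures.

The wavenumbers are k₁ = √(2mE)/ℏ = 3.302 on the left and k₂ = √(2m(E − V₀))/ℏ = 2.166 on the right.
Matching ψ and ψ′ at x = 0 gives r = (k₁ − k₂)/(k₁ + k₂), so R = r² = 0.04317 and T = 1 − R = 0.9568.

T = 0.957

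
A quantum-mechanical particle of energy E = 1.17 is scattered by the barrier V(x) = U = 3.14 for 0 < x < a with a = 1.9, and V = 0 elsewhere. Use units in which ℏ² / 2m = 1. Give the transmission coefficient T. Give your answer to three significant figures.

T = 0.0179

E < U: inside the barrier ψ ∝ e^{±κx} with κ = √(2m(U − E))/ℏ = 1.404.
κa = 2.667, sinh(κa) = 7.162.
The exact tunnelling result is T⁻¹ = 1 + U² sinh²(κa) / [4E(U − E)] = 55.86, so T = 0.0179.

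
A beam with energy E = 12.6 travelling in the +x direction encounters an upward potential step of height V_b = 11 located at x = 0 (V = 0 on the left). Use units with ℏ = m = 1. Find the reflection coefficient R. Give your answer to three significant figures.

R = 0.225

On each side the TISE gives plane waves with k = √(2m(E − V))/ℏ: k₁ = √(2·1·12.6) = 5.020, k₂ = √(2·1·1.6) = 1.789.
Matching ψ and ψ′ at x = 0 gives r = (k₁ − k₂)/(k₁ + k₂), so R = r² = 0.2252 and T = 1 − R = 0.7748.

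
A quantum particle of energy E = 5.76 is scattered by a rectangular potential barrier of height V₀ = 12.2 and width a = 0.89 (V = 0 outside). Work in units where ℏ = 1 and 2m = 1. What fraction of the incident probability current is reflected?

R = 0.957

E < V₀: inside the barrier ψ ∝ e^{±κx} with κ = √(2m(V₀ − E))/ℏ = 2.538.
κa = 2.259, sinh(κa) = 4.732.
The exact tunnelling result is T⁻¹ = 1 + V₀² sinh²(κa) / [4E(V₀ − E)] = 23.47, so T = 0.0426.
R = 1 − T = 0.957.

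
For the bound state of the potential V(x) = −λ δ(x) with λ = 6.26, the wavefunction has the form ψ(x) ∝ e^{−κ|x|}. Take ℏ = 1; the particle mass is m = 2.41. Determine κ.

κ = 15.1

Integrate −(ℏ²/2m)ψ'' − λδ(x)ψ = Eψ from −ε to +ε: the ψ'' term gives ψ'(0⁺) − ψ'(0⁻) and the δ term gives −(2mλ/ℏ²)ψ(0).
With ψ ∝ e^{−κ|x|} this yields −2κ = −2mλ/ℏ², so κ = mλ/ℏ² = 15.09.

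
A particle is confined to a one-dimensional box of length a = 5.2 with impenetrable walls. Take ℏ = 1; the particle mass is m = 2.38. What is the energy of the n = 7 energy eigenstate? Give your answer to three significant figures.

Requiring ψ(0) = ψ(a) = 0 quantises k = nπ/a, hence E_n = ℏ²k²/2m = n²π²ℏ²/(2ma²).
E_7 = 7² × π² / (2 × 2.38 × 5.2²) = 3.757.

E = 3.76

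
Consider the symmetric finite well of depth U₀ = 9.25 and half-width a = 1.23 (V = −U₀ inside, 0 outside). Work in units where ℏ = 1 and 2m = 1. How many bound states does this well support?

Define the well-strength parameter z₀ = (a/ℏ)√(2mU₀) = 1.23 × √(2·0.5·9.25) = 3.741.
A new bound state (alternating even/odd) appears each time z₀ passes a multiple of π/2, so N = ⌊2z₀/π⌋ + 1 = ⌊2.382⌋ + 1 = 3.

N = 3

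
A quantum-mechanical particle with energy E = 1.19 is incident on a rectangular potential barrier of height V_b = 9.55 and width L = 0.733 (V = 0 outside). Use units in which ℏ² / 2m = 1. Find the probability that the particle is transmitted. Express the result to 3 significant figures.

T = 0.0253

Since E < V_b the interior solution is evanescent with decay constant κ = √(2m(V_b − E))/ℏ = 2.891.
κL = 2.119, sinh(κL) = 4.103.
Matching ψ, ψ′ at both faces gives T = [1 + V_b² sinh²(κL) / (4E(V_b − E))]⁻¹ = 1/39.58 = 0.0253.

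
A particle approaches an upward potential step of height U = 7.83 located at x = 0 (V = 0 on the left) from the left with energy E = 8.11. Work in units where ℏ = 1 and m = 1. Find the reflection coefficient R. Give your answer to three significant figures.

R = 0.471

On each side the TISE gives plane waves with k = √(2m(E − V))/ℏ: k₁ = √(2·1·8.11) = 4.027, k₂ = √(2·1·0.28) = 0.7483.
Continuity of ψ and ψ′ at the step yields the reflection amplitude r = (k₁ − k₂)/(k₁ + k₂) = 0.6866; thus R = |r|² = 0.4714, T = 0.5286.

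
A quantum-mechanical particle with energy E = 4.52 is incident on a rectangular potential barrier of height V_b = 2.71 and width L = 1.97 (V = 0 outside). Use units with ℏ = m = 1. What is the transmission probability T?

Above the barrier the interior wavenumber is k₂ = √(2m(E − V_b))/ℏ = 1.903, giving phase k₂L = 3.748.
Matching at both interfaces gives T⁻¹ = 1 + V_b² sin²(k₂L) / [4E(E − V_b)] = 1.073, hence T = 0.932.

T = 0.932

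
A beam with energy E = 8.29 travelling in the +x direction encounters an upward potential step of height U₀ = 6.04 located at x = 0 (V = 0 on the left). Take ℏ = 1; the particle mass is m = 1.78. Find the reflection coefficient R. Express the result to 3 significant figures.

The wavenumbers are k₁ = √(2mE)/ℏ = 5.433 on the left and k₂ = √(2m(E − U₀))/ℏ = 2.830 on the right.
Continuity of ψ and ψ′ at the step yields the reflection amplitude r = (k₁ − k₂)/(k₁ + k₂) = 0.3149; thus R = |r|² = 0.09919, T = 0.9008.

R = 0.0992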